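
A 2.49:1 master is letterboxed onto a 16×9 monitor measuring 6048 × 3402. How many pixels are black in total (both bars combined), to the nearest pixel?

2.49:1 is wider than 16×9, so it spans the full width.
The master is 6048 / 2.490 ≈ 2428.9157 px tall.
Leftover height: 3402 − 2428.9157 = 973.0843 px.
Across the 6048-px span: 973.0843 × 6048 ≈ 5885214 px.

5885214 pixels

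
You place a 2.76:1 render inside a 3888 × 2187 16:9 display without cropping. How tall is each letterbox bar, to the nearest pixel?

389 px

2.76:1 is wider than 16:9, so it spans the full width.
That makes the image 1408.70 px tall (3888 / 2.760).
Black = 2187 − 1408.70 = 778.30 px, or 389.15 per bar.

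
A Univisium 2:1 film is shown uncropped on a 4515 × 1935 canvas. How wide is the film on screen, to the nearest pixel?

3870 px

Since 2.000 < 2.333, the film is height-limited.
Content width = 1935 × 2/1 ≈ 3870.00 px.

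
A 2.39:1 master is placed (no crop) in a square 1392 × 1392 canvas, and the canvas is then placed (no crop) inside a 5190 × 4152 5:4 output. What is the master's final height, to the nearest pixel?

2.39:1 in 1392×1392: fills the width, so the master is 1392.00 × 582.43.
square in 5190×4152: fills the height, so the intermediate becomes 4152.00 × 4152.00 — a scale of ×2.9828.
Applying the same ×2.9828: 582.43 → 1737.24.

1737 px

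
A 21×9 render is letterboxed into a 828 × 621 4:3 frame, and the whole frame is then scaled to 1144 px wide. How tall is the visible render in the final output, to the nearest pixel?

490 px

At 828×621 the render is width-limited, so height = 828 × 9/21 ≈ 354.86 px.
Scaling 828 → 1144 is ×1.3816, so the height becomes 354.86 × 1.3816 ≈ 490.29 px.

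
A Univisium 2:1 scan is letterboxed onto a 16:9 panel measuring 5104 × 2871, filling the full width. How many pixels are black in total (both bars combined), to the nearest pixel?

That makes the image 2552.0000 px tall (5104 × 1/2).
Black = 2871 − 2552.0000 = 319.0000 px.
That's 319.0000 × 5104 ≈ 1628176 black pixels.

1628176 pixels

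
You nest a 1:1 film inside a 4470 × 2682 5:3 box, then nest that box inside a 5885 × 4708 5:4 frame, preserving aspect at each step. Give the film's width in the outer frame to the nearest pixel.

3531 px

First fit — 1:1 into 4470×2682 spans the height: 2682.00 × 2682.00.
The 5:3 canvas is width-limited in 5885×4708, giving 5885.00 × 3531.00; scale factor 1.3166.
The film scales with it: width 2682.00 × 1.3166 ≈ 3531.00.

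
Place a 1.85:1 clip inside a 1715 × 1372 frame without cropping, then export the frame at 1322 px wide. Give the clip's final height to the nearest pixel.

At 1715×1372 the clip is width-limited, so height = 1715 / 1.850 ≈ 927.03 px.
The frame scales by 1322/1715 = 0.7708; 927.03 × 0.7708 ≈ 714.59 px.

715 px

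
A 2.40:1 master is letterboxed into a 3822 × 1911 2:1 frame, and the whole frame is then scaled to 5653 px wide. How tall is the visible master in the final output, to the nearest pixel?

2355 px

Fitted into 3822×1911, the master spans the width; its height is 3822 / 2.400 ≈ 1592.50 px.
The frame scales by 5653/3822 = 1.4791; 1592.50 × 1.4791 ≈ 2355.42 px.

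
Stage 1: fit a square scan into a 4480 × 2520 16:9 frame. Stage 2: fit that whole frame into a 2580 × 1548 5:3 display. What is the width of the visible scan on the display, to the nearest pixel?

1451 px

First fit — square into 4480×2520 spans the height: 2520.00 × 2520.00.
16:9 in 2580×1548: fills the width, so the intermediate becomes 2580.00 × 1451.25 — a scale of ×0.5759.
Applying the same ×0.5759: 2520.00 → 1451.25.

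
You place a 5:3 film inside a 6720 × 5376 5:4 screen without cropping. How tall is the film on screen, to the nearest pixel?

Since 1.667 > 1.250, the film is width-limited.
Content height = 6720 × 3/5 ≈ 4032.00 px.

4032 px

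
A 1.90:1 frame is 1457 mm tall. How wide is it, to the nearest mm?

Width = 1457 × 1.900 = 2768.30.

2768 mm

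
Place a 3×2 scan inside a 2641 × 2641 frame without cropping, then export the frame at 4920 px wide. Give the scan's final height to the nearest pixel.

3280 px

Fitted into 2641×2641, the scan spans the width; its height is 2641 × 2/3 ≈ 1760.67 px.
The frame scales by 4920/2641 = 1.8629; 1760.67 × 1.8629 ≈ 3280.00 px.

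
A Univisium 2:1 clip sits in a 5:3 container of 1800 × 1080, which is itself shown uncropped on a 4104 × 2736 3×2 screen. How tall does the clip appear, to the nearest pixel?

Univisium 2:1 in 1800×1080: fills the width, so the clip is 1800.00 × 900.00.
5:3 in 4104×2736: fills the width, so the intermediate becomes 4104.00 × 2462.40 — a scale of ×2.2800.
So the clip's height is 900.00 × 2.2800 ≈ 2052.00.

2052 px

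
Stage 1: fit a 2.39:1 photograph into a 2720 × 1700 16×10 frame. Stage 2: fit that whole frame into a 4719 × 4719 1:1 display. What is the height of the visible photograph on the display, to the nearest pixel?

Inside the 2720×1700 canvas the photograph is width-limited at 2720.00 × 1138.08.
The 16×10 canvas is width-limited in 4719×4719, giving 4719.00 × 2949.38; scale factor 1.7349.
So the photograph's height is 1138.08 × 1.7349 ≈ 1974.48.

1974 px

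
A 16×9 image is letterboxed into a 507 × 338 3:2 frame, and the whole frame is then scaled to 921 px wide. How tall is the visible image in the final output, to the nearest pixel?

In the 507×338 frame the image fills the width: height = 507 × 9/16 ≈ 285.19 px.
Scaling 507 → 921 is ×1.8166, so the height becomes 285.19 × 1.8166 ≈ 518.06 px.

518 px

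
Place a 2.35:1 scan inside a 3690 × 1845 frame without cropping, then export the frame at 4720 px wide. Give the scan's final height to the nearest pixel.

Fitted into 3690×1845, the scan spans the width; its height is 3690 / 2.350 ≈ 1570.21 px.
Scaling 3690 → 4720 is ×1.2791, so the height becomes 1570.21 × 1.2791 ≈ 2008.51 px.

2009 px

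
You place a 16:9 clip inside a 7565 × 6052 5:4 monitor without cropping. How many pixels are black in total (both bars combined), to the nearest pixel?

16:9 (1.778) > 5:4 (1.250), so the clip fills the width.
Content height = 7565 × 9/16 ≈ 4255.3125 px.
Leftover height: 6052 − 4255.3125 = 1796.6875 px.
Across the 7565-px span: 1796.6875 × 7565 ≈ 13591941 px.

13591941 pixels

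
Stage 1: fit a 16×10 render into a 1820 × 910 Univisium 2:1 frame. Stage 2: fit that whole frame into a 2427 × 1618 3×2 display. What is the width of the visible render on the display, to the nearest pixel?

1942 px

First fit — 16×10 into 1820×910 spans the height: 1456.00 × 910.00.
Second fit — the Univisium 2:1 canvas into 2427×1618 spans the width: 2427.00 × 1213.50 (×1.3335 from 1820×910).
The render scales with it: width 1456.00 × 1.3335 ≈ 1941.60.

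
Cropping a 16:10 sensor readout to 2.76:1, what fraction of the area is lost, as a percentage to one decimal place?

Going from 16:10 to 2.76:1 means cutting height while keeping width.
Area ratio = (1.600)/(2.760) = 57.97%; the remaining 42.03% is cropped out.

42.0%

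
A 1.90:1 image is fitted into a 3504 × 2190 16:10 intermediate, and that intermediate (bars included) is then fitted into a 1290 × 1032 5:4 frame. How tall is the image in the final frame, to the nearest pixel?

First fit — 1.90:1 into 3504×2190 spans the width: 3504.00 × 1844.21.
16:10 in 1290×1032: fills the width, so the intermediate becomes 1290.00 × 806.25 — a scale of ×0.3682.
Applying the same ×0.3682: 1844.21 → 678.95.

679 px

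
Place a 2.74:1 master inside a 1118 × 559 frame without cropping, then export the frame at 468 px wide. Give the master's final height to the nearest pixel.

171 px

In the 1118×559 frame the master fills the width: height = 1118 / 2.740 ≈ 408.03 px.
Resizing to 468 px wide multiplies everything by 0.4186: 408.03 → 170.80 px.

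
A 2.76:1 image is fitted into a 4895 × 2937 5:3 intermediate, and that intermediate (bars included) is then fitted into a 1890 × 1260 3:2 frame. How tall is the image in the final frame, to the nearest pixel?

First fit — 2.76:1 into 4895×2937 spans the width: 4895.00 × 1773.55.
The 5:3 canvas is width-limited in 1890×1260, giving 1890.00 × 1134.00; scale factor 0.3861.
The image scales with it: height 1773.55 × 0.3861 ≈ 684.78.

685 px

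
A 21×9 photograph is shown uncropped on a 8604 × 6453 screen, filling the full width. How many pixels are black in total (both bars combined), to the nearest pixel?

23794977 pixels

Content height = 8604 × 9/21 ≈ 3687.4286 px.
6453 − 3687.4286 = 2765.5714 px of bars.
Bar area = 2765.5714 × 8604 ≈ 23794977 px.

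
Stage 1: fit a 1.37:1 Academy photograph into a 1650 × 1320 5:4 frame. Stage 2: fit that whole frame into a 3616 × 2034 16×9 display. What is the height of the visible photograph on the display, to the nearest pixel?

1.37:1 Academy in 1650×1320: fills the width, so the photograph is 1650.00 × 1204.38.
The 5:4 canvas is height-limited in 3616×2034, giving 2542.50 × 2034.00; scale factor 1.5409.
So the photograph's height is 1204.38 × 1.5409 ≈ 1855.84.

1856 px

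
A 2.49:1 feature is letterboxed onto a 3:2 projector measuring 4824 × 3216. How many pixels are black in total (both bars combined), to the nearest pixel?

2.49:1 is wider than 3:2, so it spans the full width.
That makes the image 1937.3494 px tall (4824 / 2.490).
3216 − 1937.3494 = 1278.6506 px of bars.
Bar area = 1278.6506 × 4824 ≈ 6168211 px.

6168211 pixels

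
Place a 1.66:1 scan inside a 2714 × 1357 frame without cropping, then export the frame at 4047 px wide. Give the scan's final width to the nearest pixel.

Fitted into 2714×1357, the scan spans the height; its width is 1357 × 1.660 ≈ 2252.62 px.
Resizing to 4047 px wide multiplies everything by 1.4912: 2252.62 → 3359.01 px.

3359 px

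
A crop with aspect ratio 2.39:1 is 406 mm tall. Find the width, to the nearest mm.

970 mm

At 2.39:1, 406 × 2.390 ≈ 970.34.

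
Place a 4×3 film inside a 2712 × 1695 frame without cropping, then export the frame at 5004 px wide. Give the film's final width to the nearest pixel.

Fitted into 2712×1695, the film spans the height; its width is 1695 × 4/3 ≈ 2260.00 px.
Resizing to 5004 px wide multiplies everything by 1.8451: 2260.00 → 4170.00 px.

4170 px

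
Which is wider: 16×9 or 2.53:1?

16×9 = 1.778 and 2.53; 2.53 > 1.778.

2.53:1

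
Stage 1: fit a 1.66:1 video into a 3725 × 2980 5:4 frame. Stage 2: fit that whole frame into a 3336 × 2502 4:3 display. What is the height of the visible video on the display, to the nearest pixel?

Inside the 3725×2980 canvas the video is width-limited at 3725.00 × 2243.98.
The 5:4 canvas is height-limited in 3336×2502, giving 3127.50 × 2502.00; scale factor 0.8396.
The video scales with it: height 2243.98 × 0.8396 ≈ 1884.04.

1884 px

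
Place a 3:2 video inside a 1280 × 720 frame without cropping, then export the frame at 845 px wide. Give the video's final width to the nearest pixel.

Fitted into 1280×720, the video spans the height; its width is 720 × 3/2 ≈ 1080.00 px.
Scaling 1280 → 845 is ×0.6602, so the width becomes 1080.00 × 0.6602 ≈ 712.97 px.

713 px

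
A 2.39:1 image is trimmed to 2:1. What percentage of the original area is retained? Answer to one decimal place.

83.7%

Going from 2.39:1 to 2:1 means cutting width while keeping height.
(2.000)/(2.390) ≈ 0.837 of the area survives.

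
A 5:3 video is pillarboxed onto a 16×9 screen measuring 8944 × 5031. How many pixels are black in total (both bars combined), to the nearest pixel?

5:3 is narrower than 16×9, so it spans the full height.
That makes the image 8385.0000 px wide (5031 × 5/3).
Black = 8944 − 8385.0000 = 559.0000 px.
Across the 5031-px span: 559.0000 × 5031 ≈ 2812329 px.

2812329 pixels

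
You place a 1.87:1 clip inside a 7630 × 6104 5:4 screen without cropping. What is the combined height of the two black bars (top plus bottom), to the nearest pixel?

2024 px

1.87:1 is wider than 5:4, so it spans the full width.
Content height = 7630 / 1.870 ≈ 4080.21 px.
Leftover height: 6104 − 4080.21 = 2023.79 px.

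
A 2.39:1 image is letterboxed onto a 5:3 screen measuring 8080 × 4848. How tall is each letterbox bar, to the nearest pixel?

734 px

2.39:1 (2.390) > 5:3 (1.667), so the image fills the width.
Content height = 8080 / 2.390 ≈ 3380.75 px.
Black = 4848 − 3380.75 = 1467.25 px, or 733.62 per bar.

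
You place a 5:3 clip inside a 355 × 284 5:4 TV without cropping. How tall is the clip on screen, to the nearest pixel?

5:3 (1.667) > 5:4 (1.250), so the clip fills the width.
The clip is 355 × 3/5 ≈ 213.00 px tall.

213 px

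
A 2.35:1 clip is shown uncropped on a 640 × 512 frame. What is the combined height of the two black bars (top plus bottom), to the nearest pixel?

Since 2.350 > 1.250, the clip is width-limited.
Content height = 640 / 2.350 ≈ 272.34 px.
512 − 272.34 = 239.66 px of bars.

240 px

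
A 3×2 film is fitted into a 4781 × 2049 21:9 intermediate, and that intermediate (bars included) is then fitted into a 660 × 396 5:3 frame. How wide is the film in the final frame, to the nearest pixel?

3×2 in 4781×2049: fills the height, so the film is 3073.50 × 2049.00.
Second fit — the 21:9 canvas into 660×396 spans the width: 660.00 × 282.86 (×0.1380 from 4781×2049).
Applying the same ×0.1380: 3073.50 → 424.29.

424 px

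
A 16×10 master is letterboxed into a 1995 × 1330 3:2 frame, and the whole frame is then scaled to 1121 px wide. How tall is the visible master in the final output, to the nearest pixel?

Fitted into 1995×1330, the master spans the width; its height is 1995 × 10/16 ≈ 1246.88 px.
Resizing to 1121 px wide multiplies everything by 0.5619: 1246.88 → 700.62 px.

701 px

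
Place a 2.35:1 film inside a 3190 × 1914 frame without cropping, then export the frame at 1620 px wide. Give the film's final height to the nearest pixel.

689 px

At 3190×1914 the film is width-limited, so height = 3190 / 2.350 ≈ 1357.45 px.
The frame scales by 1620/3190 = 0.5078; 1357.45 × 0.5078 ≈ 689.36 px.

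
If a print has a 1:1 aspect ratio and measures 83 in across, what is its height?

83 in

Height = 83 / 1 × 1 = 83.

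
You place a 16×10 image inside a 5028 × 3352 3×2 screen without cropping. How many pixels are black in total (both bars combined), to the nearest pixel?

1053366 pixels

16×10 (1.600) > 3×2 (1.500), so the image fills the width.
The image is 5028 × 10/16 ≈ 3142.5000 px tall.
Black = 3352 − 3142.5000 = 209.5000 px.
Bar area = 209.5000 × 5028 ≈ 1053366 px.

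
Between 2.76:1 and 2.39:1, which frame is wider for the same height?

2.76 and 2.39; 2.76 > 2.39.

2.76:1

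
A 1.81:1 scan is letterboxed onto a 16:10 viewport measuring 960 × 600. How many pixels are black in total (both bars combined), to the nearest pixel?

66829 pixels

1.81:1 (1.810) > 16:10 (1.600), so the scan fills the width.
That makes the image 530.3867 px tall (960 / 1.810).
Black = 600 − 530.3867 = 69.6133 px.
Bar area = 69.6133 × 960 ≈ 66829 px.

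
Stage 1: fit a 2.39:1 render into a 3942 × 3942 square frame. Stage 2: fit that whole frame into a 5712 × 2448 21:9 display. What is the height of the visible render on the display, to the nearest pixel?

First fit — 2.39:1 into 3942×3942 spans the width: 3942.00 × 1649.37.
square in 5712×2448: fills the height, so the intermediate becomes 2448.00 × 2448.00 — a scale of ×0.6210.
Applying the same ×0.6210: 1649.37 → 1024.27.

1024 px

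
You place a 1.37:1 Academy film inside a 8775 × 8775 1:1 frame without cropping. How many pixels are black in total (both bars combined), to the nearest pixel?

1.37:1 Academy is wider than 1:1, so it spans the full width.
Content height = 8775 / 1.370 ≈ 6405.1095 px.
Leftover height: 8775 − 6405.1095 = 2369.8905 px.
That's 2369.8905 × 8775 ≈ 20795789 black pixels.

20795789 pixels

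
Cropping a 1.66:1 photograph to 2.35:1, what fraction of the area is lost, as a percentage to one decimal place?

29.4%

2.35:1 is wider than 1.66:1, so the crop keeps the full width and trims the height.
Fraction kept = (1.660)/(2.350) ≈ 70.64%, so 29.36% is lost.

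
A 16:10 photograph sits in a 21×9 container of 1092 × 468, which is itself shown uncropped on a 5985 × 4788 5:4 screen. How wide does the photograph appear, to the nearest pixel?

16:10 in 1092×468: fills the height, so the photograph is 748.80 × 468.00.
The 21×9 canvas is width-limited in 5985×4788, giving 5985.00 × 2565.00; scale factor 5.4808.
The photograph scales with it: width 748.80 × 5.4808 ≈ 4104.00.

4104 px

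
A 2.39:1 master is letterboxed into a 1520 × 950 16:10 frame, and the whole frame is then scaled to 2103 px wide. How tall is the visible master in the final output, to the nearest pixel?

880 px

In the 1520×950 frame the master fills the width: height = 1520 / 2.390 ≈ 635.98 px.
Scaling 1520 → 2103 is ×1.3836, so the height becomes 635.98 × 1.3836 ≈ 879.92 px.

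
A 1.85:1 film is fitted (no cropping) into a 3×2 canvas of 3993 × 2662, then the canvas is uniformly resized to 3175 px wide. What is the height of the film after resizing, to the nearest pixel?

1716 px

In the 3993×2662 frame the film fills the width: height = 3993 / 1.850 ≈ 2158.38 px.
The frame scales by 3175/3993 = 0.7951; 2158.38 × 0.7951 ≈ 1716.22 px.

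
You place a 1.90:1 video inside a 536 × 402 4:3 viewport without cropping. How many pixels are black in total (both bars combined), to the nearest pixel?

64264 pixels

1.90:1 (1.900) > 4:3 (1.333), so the video fills the width.
That makes the image 282.1053 px tall (536 / 1.900).
Leftover height: 402 − 282.1053 = 119.8947 px.
That's 119.8947 × 536 ≈ 64264 black pixels.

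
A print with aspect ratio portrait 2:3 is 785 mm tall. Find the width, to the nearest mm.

523 mm

Width = 785 / 3 × 2 = 523.33.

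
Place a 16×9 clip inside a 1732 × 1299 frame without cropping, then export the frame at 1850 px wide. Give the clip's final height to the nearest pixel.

1041 px

At 1732×1299 the clip is width-limited, so height = 1732 × 9/16 ≈ 974.25 px.
The frame scales by 1850/1732 = 1.0681; 974.25 × 1.0681 ≈ 1040.62 px.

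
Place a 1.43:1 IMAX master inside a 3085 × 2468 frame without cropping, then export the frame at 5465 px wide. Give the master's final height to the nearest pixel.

3822 px

At 3085×2468 the master is width-limited, so height = 3085 / 1.430 ≈ 2157.34 px.
Resizing to 5465 px wide multiplies everything by 1.7715: 2157.34 → 3821.68 px.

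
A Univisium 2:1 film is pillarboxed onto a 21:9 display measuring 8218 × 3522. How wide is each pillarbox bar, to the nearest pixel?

Since 2.000 < 2.333, the film is height-limited.
The film is 3522 × 2/1 ≈ 7044.00 px wide.
Black = 8218 − 7044.00 = 1174.00 px, or 587.00 per bar.

587 px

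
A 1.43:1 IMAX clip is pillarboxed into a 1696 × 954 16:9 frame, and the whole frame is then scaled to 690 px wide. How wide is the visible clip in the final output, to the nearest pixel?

Fitted into 1696×954, the clip spans the height; its width is 954 × 1.430 ≈ 1364.22 px.
Resizing to 690 px wide multiplies everything by 0.4068: 1364.22 → 555.02 px.

555 px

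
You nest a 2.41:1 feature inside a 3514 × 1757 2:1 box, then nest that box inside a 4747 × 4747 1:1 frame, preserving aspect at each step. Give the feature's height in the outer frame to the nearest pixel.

1970 px

Inside the 3514×1757 canvas the feature is width-limited at 3514.00 × 1458.09.
The 2:1 canvas is width-limited in 4747×4747, giving 4747.00 × 2373.50; scale factor 1.3509.
The feature scales with it: height 1458.09 × 1.3509 ≈ 1969.71.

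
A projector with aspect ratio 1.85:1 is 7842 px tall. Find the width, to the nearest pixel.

At 1.85:1, 7842 × 1.850 ≈ 14507.70.

14508 px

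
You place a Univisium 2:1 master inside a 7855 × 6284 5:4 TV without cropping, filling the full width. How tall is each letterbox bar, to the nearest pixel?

That makes the image 3927.50 px tall (7855 × 1/2).
6284 − 3927.50 = 2356.50 px of bars (1178.25 each).

1178 px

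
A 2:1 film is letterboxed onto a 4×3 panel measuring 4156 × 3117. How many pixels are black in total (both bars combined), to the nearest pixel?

4318084 pixels

2:1 is wider than 4×3, so it spans the full width.
That makes the image 2078.0000 px tall (4156 × 1/2).
3117 − 2078.0000 = 1039.0000 px of bars.
Across the 4156-px span: 1039.0000 × 4156 ≈ 4318084 px.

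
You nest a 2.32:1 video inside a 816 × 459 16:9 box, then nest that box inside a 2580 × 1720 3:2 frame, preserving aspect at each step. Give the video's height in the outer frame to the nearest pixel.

1112 px

2.32:1 in 816×459: fills the width, so the video is 816.00 × 351.72.
16:9 in 2580×1720: fills the width, so the intermediate becomes 2580.00 × 1451.25 — a scale of ×3.1618.
So the video's height is 351.72 × 3.1618 ≈ 1112.07.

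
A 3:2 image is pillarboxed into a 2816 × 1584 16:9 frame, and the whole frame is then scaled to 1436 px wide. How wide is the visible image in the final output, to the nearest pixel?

At 2816×1584 the image is height-limited, so width = 1584 × 3/2 ≈ 2376.00 px.
Scaling 2816 → 1436 is ×0.5099, so the width becomes 2376.00 × 0.5099 ≈ 1211.62 px.

1212 px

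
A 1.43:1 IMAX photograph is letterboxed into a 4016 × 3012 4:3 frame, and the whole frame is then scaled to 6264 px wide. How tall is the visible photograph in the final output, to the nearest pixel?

4380 px

In the 4016×3012 frame the photograph fills the width: height = 4016 / 1.430 ≈ 2808.39 px.
Resizing to 6264 px wide multiplies everything by 1.5598: 2808.39 → 4380.42 px.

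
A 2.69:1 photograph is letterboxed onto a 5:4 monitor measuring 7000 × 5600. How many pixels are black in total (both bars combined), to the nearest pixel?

20984387 pixels

2.69:1 is wider than 5:4, so it spans the full width.
Content height = 7000 / 2.690 ≈ 2602.2305 px.
5600 − 2602.2305 = 2997.7695 px of bars.
Across the 7000-px span: 2997.7695 × 7000 ≈ 20984387 px.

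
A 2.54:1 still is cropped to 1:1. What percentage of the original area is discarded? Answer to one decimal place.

The height stays; only width is cut (since 1:1 is narrower than 2.54:1).
(1.000)/(2.540) ≈ 0.394 of the area survives, leaving 60.63% discarded.

60.6%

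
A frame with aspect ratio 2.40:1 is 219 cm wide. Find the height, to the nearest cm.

219 / 2.400 = 91.25.

91 cm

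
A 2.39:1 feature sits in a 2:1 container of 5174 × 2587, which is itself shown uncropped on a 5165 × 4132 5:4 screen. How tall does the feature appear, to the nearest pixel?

2161 px

2.39:1 in 5174×2587: fills the width, so the feature is 5174.00 × 2164.85.
Second fit — the 2:1 canvas into 5165×4132 spans the width: 5165.00 × 2582.50 (×0.9983 from 5174×2587).
Applying the same ×0.9983: 2164.85 → 2161.09.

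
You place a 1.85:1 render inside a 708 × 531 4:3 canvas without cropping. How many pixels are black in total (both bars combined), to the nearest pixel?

1.85:1 (1.850) > 4:3 (1.333), so the render fills the width.
The render is 708 / 1.850 ≈ 382.7027 px tall.
Leftover height: 531 − 382.7027 = 148.2973 px.
That's 148.2973 × 708 ≈ 104994 black pixels.

104994 pixels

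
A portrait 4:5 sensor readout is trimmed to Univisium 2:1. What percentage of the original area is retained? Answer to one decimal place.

Going from portrait 4:5 to Univisium 2:1 means cutting height while keeping width.
Area ratio = (0.800)/(2.000) = 40.00% retained.

40.0%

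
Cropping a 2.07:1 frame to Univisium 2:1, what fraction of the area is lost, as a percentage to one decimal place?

3.4%

Going from 2.07:1 to Univisium 2:1 means cutting width while keeping height.
Fraction kept = (2.000)/(2.070) ≈ 96.62%, so 3.38% is lost.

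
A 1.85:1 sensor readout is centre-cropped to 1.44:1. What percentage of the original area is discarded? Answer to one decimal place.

1.44:1 is narrower than 1.85:1, so the crop keeps the full height and trims the width.
Area ratio = (1.440)/(1.850) = 77.84%; the remaining 22.16% is cropped out.

22.2%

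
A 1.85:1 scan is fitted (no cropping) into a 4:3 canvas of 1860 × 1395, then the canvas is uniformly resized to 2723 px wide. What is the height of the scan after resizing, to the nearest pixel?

1472 px

Fitted into 1860×1395, the scan spans the width; its height is 1860 / 1.850 ≈ 1005.41 px.
The frame scales by 2723/1860 = 1.4640; 1005.41 × 1.4640 ≈ 1471.89 px.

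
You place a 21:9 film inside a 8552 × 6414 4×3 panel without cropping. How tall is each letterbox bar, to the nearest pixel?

21:9 (2.333) > 4×3 (1.333), so the film fills the width.
The film is 8552 × 9/21 ≈ 3665.14 px tall.
Black = 6414 − 3665.14 = 2748.86 px, or 1374.43 per bar.

1374 px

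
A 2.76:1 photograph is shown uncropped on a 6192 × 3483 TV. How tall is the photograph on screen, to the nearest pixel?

2243 px

Since 2.760 > 1.778, the photograph is width-limited.
The photograph is 6192 / 2.760 ≈ 2243.48 px tall.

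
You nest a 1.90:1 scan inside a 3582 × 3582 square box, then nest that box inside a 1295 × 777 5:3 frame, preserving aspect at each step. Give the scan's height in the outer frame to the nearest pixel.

409 px

Inside the 3582×3582 canvas the scan is width-limited at 3582.00 × 1885.26.
square in 1295×777: fills the height, so the intermediate becomes 777.00 × 777.00 — a scale of ×0.2169.
Applying the same ×0.2169: 1885.26 → 408.95.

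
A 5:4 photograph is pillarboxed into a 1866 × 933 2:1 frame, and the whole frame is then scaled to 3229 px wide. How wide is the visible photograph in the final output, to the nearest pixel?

At 1866×933 the photograph is height-limited, so width = 933 × 5/4 ≈ 1166.25 px.
Scaling 1866 → 3229 is ×1.7304, so the width becomes 1166.25 × 1.7304 ≈ 2018.12 px.

2018 px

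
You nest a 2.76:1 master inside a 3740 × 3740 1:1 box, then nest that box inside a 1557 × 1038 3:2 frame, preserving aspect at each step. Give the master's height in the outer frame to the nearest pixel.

376 px

Inside the 3740×3740 canvas the master is width-limited at 3740.00 × 1355.07.
1:1 in 1557×1038: fills the height, so the intermediate becomes 1038.00 × 1038.00 — a scale of ×0.2775.
The master scales with it: height 1355.07 × 0.2775 ≈ 376.09.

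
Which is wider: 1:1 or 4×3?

1 and 4×3 = 1.333; 1.333 > 1.

4×3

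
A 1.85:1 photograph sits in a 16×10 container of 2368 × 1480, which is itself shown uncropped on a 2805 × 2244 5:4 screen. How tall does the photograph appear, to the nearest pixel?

1516 px

Inside the 2368×1480 canvas the photograph is width-limited at 2368.00 × 1280.00.
Second fit — the 16×10 canvas into 2805×2244 spans the width: 2805.00 × 1753.12 (×1.1845 from 2368×1480).
So the photograph's height is 1280.00 × 1.1845 ≈ 1516.22.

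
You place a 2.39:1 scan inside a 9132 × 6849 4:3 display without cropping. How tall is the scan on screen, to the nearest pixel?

3821 px

2.39:1 is wider than 4:3, so it spans the full width.
Content height = 9132 / 2.390 ≈ 3820.92 px.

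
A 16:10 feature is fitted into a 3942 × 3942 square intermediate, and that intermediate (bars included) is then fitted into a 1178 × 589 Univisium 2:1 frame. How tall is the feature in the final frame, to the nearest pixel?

368 px

Inside the 3942×3942 canvas the feature is width-limited at 3942.00 × 2463.75.
The square canvas is height-limited in 1178×589, giving 589.00 × 589.00; scale factor 0.1494.
Applying the same ×0.1494: 2463.75 → 368.12.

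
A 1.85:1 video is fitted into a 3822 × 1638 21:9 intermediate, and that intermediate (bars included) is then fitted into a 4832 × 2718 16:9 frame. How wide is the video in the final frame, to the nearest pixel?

3831 px

Inside the 3822×1638 canvas the video is height-limited at 3030.30 × 1638.00.
21:9 in 4832×2718: fills the width, so the intermediate becomes 4832.00 × 2070.86 — a scale of ×1.2643.
So the video's width is 3030.30 × 1.2643 ≈ 3831.09.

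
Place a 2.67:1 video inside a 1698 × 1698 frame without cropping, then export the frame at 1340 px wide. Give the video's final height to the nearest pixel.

Fitted into 1698×1698, the video spans the width; its height is 1698 / 2.670 ≈ 635.96 px.
Scaling 1698 → 1340 is ×0.7892, so the height becomes 635.96 × 0.7892 ≈ 501.87 px.

502 px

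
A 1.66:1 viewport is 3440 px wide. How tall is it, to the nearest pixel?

At 1.66:1, 3440 / 1.660 ≈ 2072.29.

2072 px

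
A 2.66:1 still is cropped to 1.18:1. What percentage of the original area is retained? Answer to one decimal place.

The height stays; only width is cut (since 1.18:1 is narrower than 2.66:1).
Area ratio = (1.180)/(2.660) = 44.36% retained.

44.4%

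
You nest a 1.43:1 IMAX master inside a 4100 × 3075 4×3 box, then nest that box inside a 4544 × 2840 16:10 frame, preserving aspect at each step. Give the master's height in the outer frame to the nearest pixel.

2648 px

1.43:1 IMAX in 4100×3075: fills the width, so the master is 4100.00 × 2867.13.
Second fit — the 4×3 canvas into 4544×2840 spans the height: 3786.67 × 2840.00 (×0.9236 from 4100×3075).
So the master's height is 2867.13 × 0.9236 ≈ 2648.02.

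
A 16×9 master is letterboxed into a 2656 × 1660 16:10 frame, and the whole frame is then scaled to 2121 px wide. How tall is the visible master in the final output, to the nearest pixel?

1193 px

Fitted into 2656×1660, the master spans the width; its height is 2656 × 9/16 ≈ 1494.00 px.
The frame scales by 2121/2656 = 0.7986; 1494.00 × 0.7986 ≈ 1193.06 px.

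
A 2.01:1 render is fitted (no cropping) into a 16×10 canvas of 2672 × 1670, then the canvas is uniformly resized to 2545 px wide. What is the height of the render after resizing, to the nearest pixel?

1266 px

Fitted into 2672×1670, the render spans the width; its height is 2672 / 2.010 ≈ 1329.35 px.
Resizing to 2545 px wide multiplies everything by 0.9525: 1329.35 → 1266.17 px.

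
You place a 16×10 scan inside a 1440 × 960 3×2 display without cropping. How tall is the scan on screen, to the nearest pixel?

900 px

16×10 is wider than 3×2, so it spans the full width.
The scan is 1440 × 10/16 ≈ 900.00 px tall.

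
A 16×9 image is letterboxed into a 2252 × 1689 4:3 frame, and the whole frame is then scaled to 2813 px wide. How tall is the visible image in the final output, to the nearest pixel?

1582 px

In the 2252×1689 frame the image fills the width: height = 2252 × 9/16 ≈ 1266.75 px.
Resizing to 2813 px wide multiplies everything by 1.2491: 1266.75 → 1582.31 px.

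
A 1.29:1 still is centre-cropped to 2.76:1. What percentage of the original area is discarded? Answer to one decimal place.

2.76:1 is wider than 1.29:1, so the crop keeps the full width and trims the height.
Fraction kept = (1.290)/(2.760) ≈ 46.74%, so 53.26% is lost.

53.3%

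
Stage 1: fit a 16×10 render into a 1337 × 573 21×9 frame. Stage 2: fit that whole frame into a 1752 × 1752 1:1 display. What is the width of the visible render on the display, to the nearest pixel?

First fit — 16×10 into 1337×573 spans the height: 916.80 × 573.00.
Second fit — the 21×9 canvas into 1752×1752 spans the width: 1752.00 × 750.86 (×1.3104 from 1337×573).
So the render's width is 916.80 × 1.3104 ≈ 1201.37.

1201 px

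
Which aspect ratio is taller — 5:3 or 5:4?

5:4

5:3 = 1.667 and 5:4 = 1.25; 1.667 > 1.25. The smaller width-to-height ratio is the taller frame.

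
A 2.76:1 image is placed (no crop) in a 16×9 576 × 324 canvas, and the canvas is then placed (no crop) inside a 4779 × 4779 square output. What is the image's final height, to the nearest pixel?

2.76:1 in 576×324: fills the width, so the image is 576.00 × 208.70.
16×9 in 4779×4779: fills the width, so the intermediate becomes 4779.00 × 2688.19 — a scale of ×8.2969.
Applying the same ×8.2969: 208.70 → 1731.52.

1732 px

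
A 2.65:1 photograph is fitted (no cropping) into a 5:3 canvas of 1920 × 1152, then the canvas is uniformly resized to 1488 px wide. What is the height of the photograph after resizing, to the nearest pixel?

At 1920×1152 the photograph is width-limited, so height = 1920 / 2.650 ≈ 724.53 px.
Resizing to 1488 px wide multiplies everything by 0.7750: 724.53 → 561.51 px.

562 px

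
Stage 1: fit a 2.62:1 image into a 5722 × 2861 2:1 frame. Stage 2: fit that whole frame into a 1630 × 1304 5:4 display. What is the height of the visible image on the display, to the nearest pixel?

Inside the 5722×2861 canvas the image is width-limited at 5722.00 × 2183.97.
The 2:1 canvas is width-limited in 1630×1304, giving 1630.00 × 815.00; scale factor 0.2849.
Applying the same ×0.2849: 2183.97 → 622.14.

622 px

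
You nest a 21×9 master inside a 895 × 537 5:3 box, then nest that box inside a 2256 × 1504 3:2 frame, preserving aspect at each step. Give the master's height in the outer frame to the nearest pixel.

967 px

21×9 in 895×537: fills the width, so the master is 895.00 × 383.57.
5:3 in 2256×1504: fills the width, so the intermediate becomes 2256.00 × 1353.60 — a scale of ×2.5207.
So the master's height is 383.57 × 2.5207 ≈ 966.86.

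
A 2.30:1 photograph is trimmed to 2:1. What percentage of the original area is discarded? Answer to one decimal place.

13.0%

The height stays; only width is cut (since 2:1 is narrower than 2.30:1).
Fraction kept = (2.000)/(2.300) ≈ 86.96%, so 13.04% is lost.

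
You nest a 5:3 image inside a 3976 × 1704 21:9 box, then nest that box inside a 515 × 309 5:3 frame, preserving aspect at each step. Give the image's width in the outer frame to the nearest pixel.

368 px

5:3 in 3976×1704: fills the height, so the image is 2840.00 × 1704.00.
The 21:9 canvas is width-limited in 515×309, giving 515.00 × 220.71; scale factor 0.1295.
Applying the same ×0.1295: 2840.00 → 367.86.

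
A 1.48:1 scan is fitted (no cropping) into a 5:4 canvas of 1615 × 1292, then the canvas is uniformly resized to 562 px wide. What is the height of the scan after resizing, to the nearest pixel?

At 1615×1292 the scan is width-limited, so height = 1615 / 1.480 ≈ 1091.22 px.
Resizing to 562 px wide multiplies everything by 0.3480: 1091.22 → 379.73 px.

380 px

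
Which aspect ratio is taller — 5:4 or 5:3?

5:4

5:4 = 1.25 and 5:3 = 1.667; 1.667 > 1.25. The smaller width-to-height ratio is the taller frame.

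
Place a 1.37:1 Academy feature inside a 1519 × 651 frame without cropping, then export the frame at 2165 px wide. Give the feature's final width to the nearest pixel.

1271 px

Fitted into 1519×651, the feature spans the height; its width is 651 × 1.370 ≈ 891.87 px.
Resizing to 2165 px wide multiplies everything by 1.4253: 891.87 → 1271.16 px.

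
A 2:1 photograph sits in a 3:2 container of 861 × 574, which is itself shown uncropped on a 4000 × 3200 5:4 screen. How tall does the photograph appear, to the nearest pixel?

First fit — 2:1 into 861×574 spans the width: 861.00 × 430.50.
Second fit — the 3:2 canvas into 4000×3200 spans the width: 4000.00 × 2666.67 (×4.6458 from 861×574).
So the photograph's height is 430.50 × 4.6458 ≈ 2000.00.

2000 px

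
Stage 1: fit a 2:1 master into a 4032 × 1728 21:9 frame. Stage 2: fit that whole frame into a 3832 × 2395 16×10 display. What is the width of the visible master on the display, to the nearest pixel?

Inside the 4032×1728 canvas the master is height-limited at 3456.00 × 1728.00.
The 21:9 canvas is width-limited in 3832×2395, giving 3832.00 × 1642.29; scale factor 0.9504.
Applying the same ×0.9504: 3456.00 → 3284.57.

3285 px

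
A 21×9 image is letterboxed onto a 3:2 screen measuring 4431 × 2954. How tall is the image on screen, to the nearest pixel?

21×9 (2.333) > 3:2 (1.500), so the image fills the width.
Content height = 4431 × 9/21 ≈ 1899.00 px.

1899 px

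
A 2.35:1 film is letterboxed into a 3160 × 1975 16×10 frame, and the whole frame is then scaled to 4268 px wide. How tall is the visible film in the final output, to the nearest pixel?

At 3160×1975 the film is width-limited, so height = 3160 / 2.350 ≈ 1344.68 px.
Resizing to 4268 px wide multiplies everything by 1.3506: 1344.68 → 1816.17 px.

1816 px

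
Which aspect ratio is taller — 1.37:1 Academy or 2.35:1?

1.37 and 2.35; 2.35 > 1.37. The smaller width-to-height ratio is the taller frame.

1.37:1 Academy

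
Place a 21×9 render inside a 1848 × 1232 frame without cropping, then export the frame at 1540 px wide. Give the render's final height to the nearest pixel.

Fitted into 1848×1232, the render spans the width; its height is 1848 × 9/21 ≈ 792.00 px.
Resizing to 1540 px wide multiplies everything by 0.8333: 792.00 → 660.00 px.

660 px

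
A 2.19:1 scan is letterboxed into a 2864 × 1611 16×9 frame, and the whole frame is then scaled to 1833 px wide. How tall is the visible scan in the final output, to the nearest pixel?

At 2864×1611 the scan is width-limited, so height = 2864 / 2.190 ≈ 1307.76 px.
Resizing to 1833 px wide multiplies everything by 0.6400: 1307.76 → 836.99 px.

837 px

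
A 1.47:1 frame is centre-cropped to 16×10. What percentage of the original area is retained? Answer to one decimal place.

91.9%

16×10 is wider than 1.47:1, so the crop keeps the full width and trims the height.
Fraction kept = (1.470)/(1.600) ≈ 91.88%.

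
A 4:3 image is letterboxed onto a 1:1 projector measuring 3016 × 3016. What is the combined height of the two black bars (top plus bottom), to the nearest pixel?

Since 1.333 > 1.000, the image is width-limited.
The image is 3016 × 3/4 ≈ 2262.00 px tall.
3016 − 2262.00 = 754.00 px of bars.

754 px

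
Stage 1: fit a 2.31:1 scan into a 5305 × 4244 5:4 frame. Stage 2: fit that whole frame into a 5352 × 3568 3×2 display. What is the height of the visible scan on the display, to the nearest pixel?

1931 px

2.31:1 in 5305×4244: fills the width, so the scan is 5305.00 × 2296.54.
5:4 in 5352×3568: fills the height, so the intermediate becomes 4460.00 × 3568.00 — a scale of ×0.8407.
Applying the same ×0.8407: 2296.54 → 1930.74.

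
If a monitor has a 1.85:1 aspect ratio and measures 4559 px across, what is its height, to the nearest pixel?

2464 px

Height = 4559 / 1.850 = 2464.32.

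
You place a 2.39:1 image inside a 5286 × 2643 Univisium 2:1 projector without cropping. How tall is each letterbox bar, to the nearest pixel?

216 px

2.39:1 is wider than Univisium 2:1, so it spans the full width.
The image is 5286 / 2.390 ≈ 2211.72 px tall.
Black = 2643 − 2211.72 = 431.28 px, or 215.64 per bar.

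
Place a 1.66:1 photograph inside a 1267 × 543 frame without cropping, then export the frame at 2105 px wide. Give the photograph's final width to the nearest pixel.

1498 px

Fitted into 1267×543, the photograph spans the height; its width is 543 × 1.660 ≈ 901.38 px.
Resizing to 2105 px wide multiplies everything by 1.6614: 901.38 → 1497.56 px.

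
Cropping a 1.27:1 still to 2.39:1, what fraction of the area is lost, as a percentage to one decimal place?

46.9%

2.39:1 is wider than 1.27:1, so the crop keeps the full width and trims the height.
Area ratio = (1.270)/(2.390) = 53.14%; the remaining 46.86% is cropped out.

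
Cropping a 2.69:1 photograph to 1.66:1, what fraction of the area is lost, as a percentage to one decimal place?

38.3%

The height stays; only width is cut (since 1.66:1 is narrower than 2.69:1).
Fraction kept = (1.660)/(2.690) ≈ 61.71%, so 38.29% is lost.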